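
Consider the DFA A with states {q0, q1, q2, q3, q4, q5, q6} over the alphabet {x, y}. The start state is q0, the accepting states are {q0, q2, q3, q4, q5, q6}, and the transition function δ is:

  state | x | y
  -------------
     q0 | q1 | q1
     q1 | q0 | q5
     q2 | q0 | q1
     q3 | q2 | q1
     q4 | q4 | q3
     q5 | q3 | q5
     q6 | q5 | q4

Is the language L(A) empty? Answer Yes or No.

No

The empty string ε is accepted: the run q0 ends in the accepting state q0.
Since at least one string is accepted, L(A) is not empty.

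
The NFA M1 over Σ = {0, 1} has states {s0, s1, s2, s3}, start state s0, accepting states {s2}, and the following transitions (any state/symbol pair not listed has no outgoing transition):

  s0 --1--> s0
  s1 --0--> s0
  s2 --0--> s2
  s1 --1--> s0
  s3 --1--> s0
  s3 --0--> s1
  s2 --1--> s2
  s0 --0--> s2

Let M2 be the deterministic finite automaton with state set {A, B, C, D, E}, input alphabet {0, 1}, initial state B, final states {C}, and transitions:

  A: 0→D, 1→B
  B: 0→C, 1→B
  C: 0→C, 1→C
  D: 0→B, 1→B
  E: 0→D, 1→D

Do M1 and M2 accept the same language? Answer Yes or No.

Exploring the product automaton M1 × M2 from the start pair (s0, B), following both machines on each input symbol, reaches 2 state pairs: (s0, B), (s2, C).
M1 accepts in {s2} and M2 accepts in {C}. In every reachable pair the two components are either both accepting — (s2, C) — or both non-accepting, so no string is accepted by exactly one of the machines: L(M1) \ L(M2) and L(M2) \ L(M1) are both empty.
Hence every string is accepted by M1 iff it is accepted by M2, and the two languages coincide.

Yes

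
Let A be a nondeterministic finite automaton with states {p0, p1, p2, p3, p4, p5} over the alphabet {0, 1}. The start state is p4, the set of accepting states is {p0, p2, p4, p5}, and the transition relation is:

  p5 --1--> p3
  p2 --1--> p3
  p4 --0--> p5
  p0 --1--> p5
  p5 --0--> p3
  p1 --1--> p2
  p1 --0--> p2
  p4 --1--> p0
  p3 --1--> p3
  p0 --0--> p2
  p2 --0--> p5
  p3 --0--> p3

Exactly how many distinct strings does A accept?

6

The useful subgraph on states {p0, p2, p4, p5} is acyclic, so L(A) is finite; the longest accepting path visits 4 useful states, giving maximum string length 3.
Counting accepting paths from p4 by length: 1 of length 0, 2 of length 1, 2 of length 2, 1 of length 3. Total 6.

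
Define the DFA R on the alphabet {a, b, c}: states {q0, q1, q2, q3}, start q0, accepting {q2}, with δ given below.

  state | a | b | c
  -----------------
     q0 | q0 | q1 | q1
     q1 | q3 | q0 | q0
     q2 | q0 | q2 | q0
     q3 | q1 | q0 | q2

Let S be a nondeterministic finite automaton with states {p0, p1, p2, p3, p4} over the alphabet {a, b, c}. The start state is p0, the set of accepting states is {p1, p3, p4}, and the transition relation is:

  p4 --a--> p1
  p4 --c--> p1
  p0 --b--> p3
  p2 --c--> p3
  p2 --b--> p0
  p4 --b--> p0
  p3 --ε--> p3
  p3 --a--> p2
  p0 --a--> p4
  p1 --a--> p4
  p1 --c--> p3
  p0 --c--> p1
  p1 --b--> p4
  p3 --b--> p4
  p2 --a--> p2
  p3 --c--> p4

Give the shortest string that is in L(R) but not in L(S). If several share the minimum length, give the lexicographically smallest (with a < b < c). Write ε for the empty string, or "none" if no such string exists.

The string bacbb is accepted by R but not by S.
No shorter string lies in the difference, and bacbb is the lexicographically first length-5 string in L(R) \ L(S).

bacbb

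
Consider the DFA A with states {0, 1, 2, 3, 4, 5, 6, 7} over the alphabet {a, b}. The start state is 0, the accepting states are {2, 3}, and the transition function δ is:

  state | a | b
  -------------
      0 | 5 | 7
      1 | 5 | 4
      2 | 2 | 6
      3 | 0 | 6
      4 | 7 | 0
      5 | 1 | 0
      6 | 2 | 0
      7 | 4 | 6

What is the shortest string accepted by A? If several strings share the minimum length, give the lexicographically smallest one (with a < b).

bba

A breadth-first search from 0 reaches an accepting state first via the path 0 → 7 → 6 → 2 on input bba.
No string of length < 3 is accepted (BFS exhausts all shorter strings without reaching an accepting state), and bba is the lexicographically least accepting string of length 3.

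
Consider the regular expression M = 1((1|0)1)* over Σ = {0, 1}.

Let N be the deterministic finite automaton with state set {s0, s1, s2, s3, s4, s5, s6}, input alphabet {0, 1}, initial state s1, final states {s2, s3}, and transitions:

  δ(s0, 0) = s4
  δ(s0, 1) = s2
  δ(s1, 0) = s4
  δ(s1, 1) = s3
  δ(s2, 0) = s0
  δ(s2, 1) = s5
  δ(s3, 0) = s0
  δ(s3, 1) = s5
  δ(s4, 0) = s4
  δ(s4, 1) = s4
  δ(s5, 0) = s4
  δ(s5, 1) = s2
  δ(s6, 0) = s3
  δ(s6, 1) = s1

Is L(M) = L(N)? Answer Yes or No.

Yes

Converting the expression M to a DFA (subset construction, then merging equivalent states) gives the minimal DFA with states {m0, m1, m2}, start state m0, accepting states {m2} and transitions m0: 0→m1, 1→m2; m1: 0→m1, 1→m1; m2: 0→m0, 1→m0.
Exploring the product automaton M × N from the start pair (m0, s1), following both machines on each input symbol, reaches 6 state pairs: (m0, s1), (m1, s4), (m2, s3), (m0, s0), (m0, s5), (m2, s2).
M accepts in {m2} and N accepts in {s2, s3}. In every reachable pair the two components are either both accepting — (m2, s3), (m2, s2) — or both non-accepting, so no string is accepted by exactly one of the machines: L(M) \ L(N) and L(N) \ L(M) are both empty.
Hence every string is accepted by M iff it is accepted by N, and the two languages coincide.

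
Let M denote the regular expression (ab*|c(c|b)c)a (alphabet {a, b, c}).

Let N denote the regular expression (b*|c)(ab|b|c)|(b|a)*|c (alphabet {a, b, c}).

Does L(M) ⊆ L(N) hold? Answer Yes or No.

The string cbca is in L(M) but not in L(N).
So L(M) ⊄ L(N).

No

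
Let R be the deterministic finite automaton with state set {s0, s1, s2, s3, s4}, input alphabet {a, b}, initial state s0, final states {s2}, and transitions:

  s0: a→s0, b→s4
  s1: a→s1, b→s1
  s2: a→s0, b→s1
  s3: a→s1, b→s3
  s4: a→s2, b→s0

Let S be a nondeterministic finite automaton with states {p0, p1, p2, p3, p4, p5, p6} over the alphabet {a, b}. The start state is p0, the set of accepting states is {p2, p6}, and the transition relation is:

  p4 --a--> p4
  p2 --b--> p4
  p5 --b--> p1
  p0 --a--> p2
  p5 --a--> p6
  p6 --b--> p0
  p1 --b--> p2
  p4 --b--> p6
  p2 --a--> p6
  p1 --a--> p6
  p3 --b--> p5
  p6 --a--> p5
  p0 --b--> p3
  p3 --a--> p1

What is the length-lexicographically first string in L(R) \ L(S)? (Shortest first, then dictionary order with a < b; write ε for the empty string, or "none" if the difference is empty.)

ba

The string ba is accepted by R but not by S.
No shorter string lies in the difference, and ba is the lexicographically first length-2 string in L(R) \ L(S).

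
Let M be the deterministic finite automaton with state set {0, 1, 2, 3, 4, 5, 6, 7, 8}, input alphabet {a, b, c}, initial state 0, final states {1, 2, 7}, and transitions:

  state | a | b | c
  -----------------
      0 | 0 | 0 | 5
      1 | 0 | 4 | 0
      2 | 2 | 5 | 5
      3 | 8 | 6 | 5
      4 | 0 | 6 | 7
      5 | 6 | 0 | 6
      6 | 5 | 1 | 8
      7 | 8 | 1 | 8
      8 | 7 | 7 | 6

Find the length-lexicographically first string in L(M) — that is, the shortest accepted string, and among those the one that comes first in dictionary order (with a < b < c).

A breadth-first search from 0 reaches an accepting state first via the path 0 → 5 → 6 → 1 on input cab.
No string of length < 3 is accepted (BFS exhausts all shorter strings without reaching an accepting state), and cab is the lexicographically least accepting string of length 3.

cab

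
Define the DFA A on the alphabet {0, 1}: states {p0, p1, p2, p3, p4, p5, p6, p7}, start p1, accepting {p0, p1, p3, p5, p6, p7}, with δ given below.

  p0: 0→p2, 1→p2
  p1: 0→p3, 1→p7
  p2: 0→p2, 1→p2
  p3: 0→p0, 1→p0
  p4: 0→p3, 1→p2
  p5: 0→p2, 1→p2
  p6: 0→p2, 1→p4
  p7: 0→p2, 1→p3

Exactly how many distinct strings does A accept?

8

The useful subgraph on states {p0, p1, p3, p7} is acyclic, so L(A) is finite; the longest accepting path visits 4 useful states, giving maximum string length 3.
Counting accepting paths from p1 by length: 1 of length 0, 2 of length 1, 3 of length 2, 2 of length 3. Total 8.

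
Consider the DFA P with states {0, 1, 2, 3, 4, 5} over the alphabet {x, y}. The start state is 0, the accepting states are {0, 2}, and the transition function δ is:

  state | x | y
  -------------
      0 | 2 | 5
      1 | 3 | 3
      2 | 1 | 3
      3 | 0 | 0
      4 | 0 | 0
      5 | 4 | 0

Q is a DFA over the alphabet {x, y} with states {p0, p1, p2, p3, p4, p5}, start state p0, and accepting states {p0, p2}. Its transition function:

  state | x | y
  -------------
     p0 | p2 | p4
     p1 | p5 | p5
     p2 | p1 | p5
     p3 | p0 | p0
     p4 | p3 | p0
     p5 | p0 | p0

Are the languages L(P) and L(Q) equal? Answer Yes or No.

Yes

Exploring the product automaton P × Q from the start pair (0, p0), following both machines on each input symbol, reaches 6 state pairs: (0, p0), (2, p2), (5, p4), (1, p1), (3, p5), (4, p3).
P accepts in {0, 2} and Q accepts in {p0, p2}. In every reachable pair the two components are either both accepting — (0, p0), (2, p2) — or both non-accepting, so no string is accepted by exactly one of the machines: L(P) \ L(Q) and L(Q) \ L(P) are both empty.
Hence every string is accepted by P iff it is accepted by Q, and the two languages coincide.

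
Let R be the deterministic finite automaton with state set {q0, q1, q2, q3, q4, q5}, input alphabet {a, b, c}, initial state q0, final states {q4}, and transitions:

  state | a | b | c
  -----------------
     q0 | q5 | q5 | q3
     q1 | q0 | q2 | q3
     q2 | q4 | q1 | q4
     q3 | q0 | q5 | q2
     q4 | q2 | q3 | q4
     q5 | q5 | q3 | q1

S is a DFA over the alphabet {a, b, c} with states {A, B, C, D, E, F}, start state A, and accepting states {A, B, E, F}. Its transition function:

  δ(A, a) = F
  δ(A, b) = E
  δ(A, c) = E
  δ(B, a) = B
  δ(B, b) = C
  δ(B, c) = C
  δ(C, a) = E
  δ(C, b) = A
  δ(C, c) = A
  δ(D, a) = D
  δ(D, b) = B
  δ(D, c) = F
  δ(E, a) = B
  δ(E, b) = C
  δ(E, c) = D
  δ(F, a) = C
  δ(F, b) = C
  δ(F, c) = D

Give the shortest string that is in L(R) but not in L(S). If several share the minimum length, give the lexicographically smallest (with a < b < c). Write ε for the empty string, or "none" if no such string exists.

cca

The string cca is accepted by R but not by S.
No shorter string lies in the difference, and cca is the lexicographically first length-3 string in L(R) \ L(S).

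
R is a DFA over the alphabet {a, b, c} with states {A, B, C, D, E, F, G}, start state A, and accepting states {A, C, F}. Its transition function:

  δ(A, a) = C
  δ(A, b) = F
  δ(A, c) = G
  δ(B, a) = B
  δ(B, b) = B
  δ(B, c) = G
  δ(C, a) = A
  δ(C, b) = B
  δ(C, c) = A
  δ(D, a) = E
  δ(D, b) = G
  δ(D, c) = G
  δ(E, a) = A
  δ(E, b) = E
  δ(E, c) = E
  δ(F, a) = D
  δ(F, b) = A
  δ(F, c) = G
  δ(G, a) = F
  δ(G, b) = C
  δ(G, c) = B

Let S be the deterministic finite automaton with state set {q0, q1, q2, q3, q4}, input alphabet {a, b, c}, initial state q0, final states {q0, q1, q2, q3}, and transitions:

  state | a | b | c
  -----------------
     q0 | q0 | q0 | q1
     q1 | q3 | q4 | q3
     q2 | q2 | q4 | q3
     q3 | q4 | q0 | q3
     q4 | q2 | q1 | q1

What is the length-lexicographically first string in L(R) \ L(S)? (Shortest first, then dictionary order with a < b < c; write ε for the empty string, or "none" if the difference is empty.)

cb

The string cb is accepted by R but not by S.
No shorter string lies in the difference, and cb is the lexicographically first length-2 string in L(R) \ L(S).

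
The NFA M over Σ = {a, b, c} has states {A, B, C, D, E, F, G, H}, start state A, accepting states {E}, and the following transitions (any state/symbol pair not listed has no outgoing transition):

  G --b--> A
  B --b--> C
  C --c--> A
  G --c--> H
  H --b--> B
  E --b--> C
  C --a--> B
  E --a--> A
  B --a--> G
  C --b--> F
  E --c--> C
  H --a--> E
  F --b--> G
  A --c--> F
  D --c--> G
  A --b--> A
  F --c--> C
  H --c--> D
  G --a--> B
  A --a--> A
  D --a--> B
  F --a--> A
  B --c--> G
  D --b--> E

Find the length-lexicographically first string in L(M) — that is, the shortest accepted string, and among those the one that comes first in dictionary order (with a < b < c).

A breadth-first search from A reaches an accepting state first via the path A → F → G → H → E on input cbca.
No string of length < 4 is accepted (BFS exhausts all shorter strings without reaching an accepting state), and cbca is the lexicographically least accepting string of length 4.

cbca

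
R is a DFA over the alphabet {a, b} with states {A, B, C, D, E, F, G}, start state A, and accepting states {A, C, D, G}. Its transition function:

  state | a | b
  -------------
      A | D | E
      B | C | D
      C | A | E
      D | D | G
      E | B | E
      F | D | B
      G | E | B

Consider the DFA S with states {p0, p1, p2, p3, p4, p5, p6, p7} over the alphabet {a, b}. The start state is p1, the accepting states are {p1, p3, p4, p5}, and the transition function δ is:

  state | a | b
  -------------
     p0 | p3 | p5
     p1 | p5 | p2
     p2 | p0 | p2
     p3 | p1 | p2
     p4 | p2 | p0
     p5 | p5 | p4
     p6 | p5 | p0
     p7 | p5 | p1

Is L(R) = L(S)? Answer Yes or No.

Yes

Exploring the product automaton R × S from the start pair (A, p1), following both machines on each input symbol, reaches 6 state pairs: (A, p1), (D, p5), (E, p2), (G, p4), (B, p0), (C, p3).
R accepts in {A, C, D, G} and S accepts in {p1, p3, p4, p5}. In every reachable pair the two components are either both accepting — (A, p1), (D, p5), (G, p4), (C, p3) — or both non-accepting, so no string is accepted by exactly one of the machines: L(R) \ L(S) and L(S) \ L(R) are both empty.
Hence every string is accepted by R iff it is accepted by S, and the two languages coincide.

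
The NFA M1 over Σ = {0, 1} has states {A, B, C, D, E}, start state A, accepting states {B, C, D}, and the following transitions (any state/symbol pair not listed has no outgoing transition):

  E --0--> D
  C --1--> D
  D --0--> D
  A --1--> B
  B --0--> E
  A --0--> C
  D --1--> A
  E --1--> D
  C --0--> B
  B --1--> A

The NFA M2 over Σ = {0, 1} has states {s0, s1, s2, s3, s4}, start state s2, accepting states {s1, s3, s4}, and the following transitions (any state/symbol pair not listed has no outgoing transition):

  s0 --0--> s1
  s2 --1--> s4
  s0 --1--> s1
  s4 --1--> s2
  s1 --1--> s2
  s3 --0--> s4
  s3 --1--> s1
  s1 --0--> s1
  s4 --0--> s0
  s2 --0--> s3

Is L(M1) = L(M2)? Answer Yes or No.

Exploring the product automaton M1 × M2 from the start pair (A, s2), following both machines on each input symbol, reaches 5 state pairs: (A, s2), (C, s3), (B, s4), (D, s1), (E, s0).
M1 accepts in {B, C, D} and M2 accepts in {s1, s3, s4}. In every reachable pair the two components are either both accepting — (C, s3), (B, s4), (D, s1) — or both non-accepting, so no string is accepted by exactly one of the machines: L(M1) \ L(M2) and L(M2) \ L(M1) are both empty.
Hence every string is accepted by M1 iff it is accepted by M2, and the two languages coincide.

Yes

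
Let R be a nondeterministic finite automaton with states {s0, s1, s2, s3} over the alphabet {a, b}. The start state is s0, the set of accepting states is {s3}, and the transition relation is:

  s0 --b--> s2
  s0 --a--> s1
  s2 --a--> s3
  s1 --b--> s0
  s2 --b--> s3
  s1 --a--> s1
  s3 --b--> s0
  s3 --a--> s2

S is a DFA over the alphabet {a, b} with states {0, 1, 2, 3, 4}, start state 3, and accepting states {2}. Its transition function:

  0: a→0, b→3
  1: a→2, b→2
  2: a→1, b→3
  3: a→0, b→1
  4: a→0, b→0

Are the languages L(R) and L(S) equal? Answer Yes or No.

Exploring the product automaton R × S from the start pair (s0, 3), following both machines on each input symbol, reaches 4 state pairs: (s0, 3), (s1, 0), (s2, 1), (s3, 2).
R accepts in {s3} and S accepts in {2}. In every reachable pair the two components are either both accepting — (s3, 2) — or both non-accepting, so no string is accepted by exactly one of the machines: L(R) \ L(S) and L(S) \ L(R) are both empty.
Hence every string is accepted by R iff it is accepted by S, and the two languages coincide.

Yes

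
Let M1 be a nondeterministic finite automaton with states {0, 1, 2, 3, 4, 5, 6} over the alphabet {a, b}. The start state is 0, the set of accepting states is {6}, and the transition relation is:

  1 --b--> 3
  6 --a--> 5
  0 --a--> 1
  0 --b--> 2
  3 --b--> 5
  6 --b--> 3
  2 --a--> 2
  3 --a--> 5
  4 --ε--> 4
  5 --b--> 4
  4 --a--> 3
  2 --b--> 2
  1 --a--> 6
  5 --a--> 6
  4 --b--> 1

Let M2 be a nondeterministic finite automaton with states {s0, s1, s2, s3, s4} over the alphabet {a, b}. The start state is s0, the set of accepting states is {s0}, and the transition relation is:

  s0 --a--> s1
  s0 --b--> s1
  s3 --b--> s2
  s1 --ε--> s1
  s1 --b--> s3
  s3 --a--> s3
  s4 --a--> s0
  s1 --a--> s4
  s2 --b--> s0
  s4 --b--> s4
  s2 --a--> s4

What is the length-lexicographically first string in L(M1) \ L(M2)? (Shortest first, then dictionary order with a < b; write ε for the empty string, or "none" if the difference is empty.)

The string aa is accepted by M1 but not by M2.
No shorter string lies in the difference, and aa is the lexicographically first length-2 string in L(M1) \ L(M2).

aa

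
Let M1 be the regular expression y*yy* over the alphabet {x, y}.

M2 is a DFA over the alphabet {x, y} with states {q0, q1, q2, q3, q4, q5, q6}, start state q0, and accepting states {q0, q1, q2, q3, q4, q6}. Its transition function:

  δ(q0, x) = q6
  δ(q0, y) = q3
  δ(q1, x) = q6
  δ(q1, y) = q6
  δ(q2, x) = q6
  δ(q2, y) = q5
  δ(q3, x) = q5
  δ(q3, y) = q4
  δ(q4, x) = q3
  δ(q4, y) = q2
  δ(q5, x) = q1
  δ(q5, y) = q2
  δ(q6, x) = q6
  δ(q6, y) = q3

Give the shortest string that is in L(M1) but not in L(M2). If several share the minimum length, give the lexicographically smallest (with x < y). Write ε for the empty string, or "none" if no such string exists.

The string yyyy is accepted by M1 but not by M2.
No shorter string lies in the difference, and yyyy is the lexicographically first length-4 string in L(M1) \ L(M2).

yyyy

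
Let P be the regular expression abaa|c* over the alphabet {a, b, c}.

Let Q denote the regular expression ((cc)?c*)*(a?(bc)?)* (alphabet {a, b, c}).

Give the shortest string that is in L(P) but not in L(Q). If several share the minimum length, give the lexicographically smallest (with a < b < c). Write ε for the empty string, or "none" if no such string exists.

abaa

The string abaa is accepted by P but not by Q.
No shorter string lies in the difference, and abaa is the lexicographically first length-4 string in L(P) \ L(Q).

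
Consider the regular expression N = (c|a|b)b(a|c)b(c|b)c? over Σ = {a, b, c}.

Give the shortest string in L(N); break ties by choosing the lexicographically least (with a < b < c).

ababb

By inspection of the expression, no string of length less than 5 matches, and ababb is the lexicographically first match of length 5.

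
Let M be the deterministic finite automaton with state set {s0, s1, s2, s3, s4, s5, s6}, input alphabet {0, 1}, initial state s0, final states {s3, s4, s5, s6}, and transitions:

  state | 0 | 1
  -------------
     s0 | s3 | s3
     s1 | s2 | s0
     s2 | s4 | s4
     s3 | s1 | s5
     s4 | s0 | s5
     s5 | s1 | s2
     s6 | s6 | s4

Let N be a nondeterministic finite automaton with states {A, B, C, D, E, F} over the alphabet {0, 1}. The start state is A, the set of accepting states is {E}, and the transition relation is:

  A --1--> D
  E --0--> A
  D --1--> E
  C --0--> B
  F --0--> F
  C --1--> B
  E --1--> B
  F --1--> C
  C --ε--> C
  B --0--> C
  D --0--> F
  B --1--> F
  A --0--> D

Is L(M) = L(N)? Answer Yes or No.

No

The string 0 is accepted by M but rejected by N.
So L(M) ≠ L(N).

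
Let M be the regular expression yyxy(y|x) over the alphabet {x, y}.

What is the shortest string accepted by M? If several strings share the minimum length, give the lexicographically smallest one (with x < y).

yyxyx

By inspection of the expression, no string of length less than 5 matches, and yyxyx is the lexicographically first match of length 5.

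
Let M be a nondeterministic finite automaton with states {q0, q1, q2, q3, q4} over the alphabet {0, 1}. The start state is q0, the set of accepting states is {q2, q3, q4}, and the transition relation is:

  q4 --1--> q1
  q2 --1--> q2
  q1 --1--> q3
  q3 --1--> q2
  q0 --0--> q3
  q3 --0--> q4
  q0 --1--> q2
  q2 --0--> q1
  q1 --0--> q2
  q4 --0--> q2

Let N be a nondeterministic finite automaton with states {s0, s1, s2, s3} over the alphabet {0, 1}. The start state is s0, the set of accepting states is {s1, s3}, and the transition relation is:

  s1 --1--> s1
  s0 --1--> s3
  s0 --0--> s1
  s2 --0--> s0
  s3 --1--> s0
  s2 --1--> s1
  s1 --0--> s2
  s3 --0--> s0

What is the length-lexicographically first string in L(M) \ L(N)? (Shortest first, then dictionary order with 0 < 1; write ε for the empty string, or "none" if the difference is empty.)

00

The string 00 is accepted by M but not by N.
No shorter string lies in the difference, and 00 is the lexicographically first length-2 string in L(M) \ L(N).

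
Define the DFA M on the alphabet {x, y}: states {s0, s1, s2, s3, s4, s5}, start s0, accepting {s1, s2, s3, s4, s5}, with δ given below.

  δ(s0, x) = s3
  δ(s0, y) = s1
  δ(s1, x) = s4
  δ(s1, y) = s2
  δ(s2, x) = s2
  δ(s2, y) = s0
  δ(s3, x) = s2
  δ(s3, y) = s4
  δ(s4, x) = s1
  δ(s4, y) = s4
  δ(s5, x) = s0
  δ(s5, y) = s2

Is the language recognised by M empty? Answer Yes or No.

The string x is accepted: the run s0 → s3 ends in the accepting state s3.
Since at least one string is accepted, L(M) is not empty.

No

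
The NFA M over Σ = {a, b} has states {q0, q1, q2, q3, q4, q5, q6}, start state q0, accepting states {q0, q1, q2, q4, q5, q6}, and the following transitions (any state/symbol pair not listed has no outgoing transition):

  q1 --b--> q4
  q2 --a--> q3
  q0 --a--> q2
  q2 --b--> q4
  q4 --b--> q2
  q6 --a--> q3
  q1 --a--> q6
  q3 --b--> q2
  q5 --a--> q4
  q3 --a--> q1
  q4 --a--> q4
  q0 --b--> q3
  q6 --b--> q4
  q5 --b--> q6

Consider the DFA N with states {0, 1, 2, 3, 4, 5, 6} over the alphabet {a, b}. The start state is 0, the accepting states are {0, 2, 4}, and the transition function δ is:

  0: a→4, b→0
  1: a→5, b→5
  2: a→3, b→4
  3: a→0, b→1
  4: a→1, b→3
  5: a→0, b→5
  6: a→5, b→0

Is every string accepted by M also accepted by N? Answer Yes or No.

No

The string ab is in L(M) but not in L(N).
So L(M) ⊄ L(N).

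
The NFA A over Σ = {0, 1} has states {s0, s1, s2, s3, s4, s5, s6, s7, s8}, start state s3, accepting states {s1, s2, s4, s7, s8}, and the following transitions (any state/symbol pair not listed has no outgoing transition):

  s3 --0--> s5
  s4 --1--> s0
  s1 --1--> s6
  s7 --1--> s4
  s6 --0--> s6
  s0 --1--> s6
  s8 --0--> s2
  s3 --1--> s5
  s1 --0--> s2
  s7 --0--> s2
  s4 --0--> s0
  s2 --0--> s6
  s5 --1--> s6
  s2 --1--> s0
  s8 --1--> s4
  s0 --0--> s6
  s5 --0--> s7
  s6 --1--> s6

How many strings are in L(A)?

6

The useful subgraph on states {s2, s3, s4, s5, s7} is acyclic, so L(A) is finite; the longest accepting path visits 4 useful states, giving maximum string length 3.
Counting accepting paths from s3 by length: 2 of length 2, 4 of length 3. Total 6.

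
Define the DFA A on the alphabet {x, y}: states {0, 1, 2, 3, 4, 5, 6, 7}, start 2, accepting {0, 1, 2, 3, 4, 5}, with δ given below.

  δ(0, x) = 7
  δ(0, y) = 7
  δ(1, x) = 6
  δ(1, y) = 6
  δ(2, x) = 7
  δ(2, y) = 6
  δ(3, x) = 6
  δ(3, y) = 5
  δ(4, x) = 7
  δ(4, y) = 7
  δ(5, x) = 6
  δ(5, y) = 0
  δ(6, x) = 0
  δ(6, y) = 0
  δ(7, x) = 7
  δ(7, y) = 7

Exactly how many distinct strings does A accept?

The useful subgraph on states {0, 2, 6} is acyclic, so L(A) is finite; the longest accepting path visits 3 useful states, giving maximum string length 2.
Counting accepting paths from 2 by length: 1 of length 0, 2 of length 2. Total 3.

3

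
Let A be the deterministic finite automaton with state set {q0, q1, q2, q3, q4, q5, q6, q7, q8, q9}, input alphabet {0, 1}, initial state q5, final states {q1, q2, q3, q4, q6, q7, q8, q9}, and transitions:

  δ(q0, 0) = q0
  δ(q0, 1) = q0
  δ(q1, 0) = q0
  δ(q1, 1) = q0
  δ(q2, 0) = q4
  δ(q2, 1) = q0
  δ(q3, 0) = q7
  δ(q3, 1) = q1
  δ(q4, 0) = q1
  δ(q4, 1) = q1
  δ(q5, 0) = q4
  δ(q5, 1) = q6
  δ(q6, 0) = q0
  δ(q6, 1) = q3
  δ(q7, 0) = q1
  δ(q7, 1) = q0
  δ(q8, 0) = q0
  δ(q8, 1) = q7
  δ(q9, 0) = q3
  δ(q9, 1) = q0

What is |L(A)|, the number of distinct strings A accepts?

The useful subgraph on states {q1, q3, q4, q5, q6, q7} is acyclic, so L(A) is finite; the longest accepting path visits 5 useful states, giving maximum string length 4.
Counting accepting paths from q5 by length: 2 of length 1, 3 of length 2, 2 of length 3, 1 of length 4. Total 8.

8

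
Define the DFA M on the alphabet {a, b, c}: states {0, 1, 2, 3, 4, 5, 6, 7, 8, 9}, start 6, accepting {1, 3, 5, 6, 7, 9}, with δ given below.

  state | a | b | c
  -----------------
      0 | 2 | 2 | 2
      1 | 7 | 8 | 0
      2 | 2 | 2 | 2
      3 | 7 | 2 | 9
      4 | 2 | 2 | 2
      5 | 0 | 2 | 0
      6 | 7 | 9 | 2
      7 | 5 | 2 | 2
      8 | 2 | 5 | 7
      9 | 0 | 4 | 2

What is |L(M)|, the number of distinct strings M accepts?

The useful subgraph on states {5, 6, 7, 9} is acyclic, so L(M) is finite; the longest accepting path visits 3 useful states, giving maximum string length 2.
Counting accepting paths from 6 by length: 1 of length 0, 2 of length 1, 1 of length 2. Total 4.

4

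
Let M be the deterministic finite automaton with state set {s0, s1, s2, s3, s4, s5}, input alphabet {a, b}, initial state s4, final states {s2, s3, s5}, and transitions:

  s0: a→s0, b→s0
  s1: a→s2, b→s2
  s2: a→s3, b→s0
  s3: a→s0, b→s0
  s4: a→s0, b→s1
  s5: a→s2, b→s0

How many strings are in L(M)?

The useful subgraph on states {s1, s2, s3, s4} is acyclic, so L(M) is finite; the longest accepting path visits 4 useful states, giving maximum string length 3.
Counting accepting paths from s4 by length: 2 of length 2, 2 of length 3. Total 4.

4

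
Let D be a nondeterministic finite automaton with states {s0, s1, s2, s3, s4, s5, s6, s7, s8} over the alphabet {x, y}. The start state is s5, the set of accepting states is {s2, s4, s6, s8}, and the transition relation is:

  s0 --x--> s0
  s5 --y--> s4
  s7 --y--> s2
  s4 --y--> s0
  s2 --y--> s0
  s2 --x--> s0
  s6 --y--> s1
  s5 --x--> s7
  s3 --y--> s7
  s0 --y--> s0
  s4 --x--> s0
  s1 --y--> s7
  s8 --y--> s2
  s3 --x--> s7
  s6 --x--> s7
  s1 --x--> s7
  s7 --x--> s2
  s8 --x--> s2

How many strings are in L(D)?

3

The useful subgraph on states {s2, s4, s5, s7} is acyclic, so L(D) is finite; the longest accepting path visits 3 useful states, giving maximum string length 2.
Counting accepting paths from s5 by length: 1 of length 1, 2 of length 2. Total 3.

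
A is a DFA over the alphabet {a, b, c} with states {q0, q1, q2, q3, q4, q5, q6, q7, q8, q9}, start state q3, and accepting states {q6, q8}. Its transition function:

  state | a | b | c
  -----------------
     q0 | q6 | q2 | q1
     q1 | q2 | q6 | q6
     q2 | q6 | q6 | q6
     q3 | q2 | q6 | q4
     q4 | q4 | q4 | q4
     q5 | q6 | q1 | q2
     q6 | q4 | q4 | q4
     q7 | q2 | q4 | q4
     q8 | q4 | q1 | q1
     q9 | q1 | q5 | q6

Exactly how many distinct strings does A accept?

4

The useful subgraph on states {q2, q3, q6} is acyclic, so L(A) is finite; the longest accepting path visits 3 useful states, giving maximum string length 2.
Counting accepting paths from q3 by length: 1 of length 1, 3 of length 2. Total 4.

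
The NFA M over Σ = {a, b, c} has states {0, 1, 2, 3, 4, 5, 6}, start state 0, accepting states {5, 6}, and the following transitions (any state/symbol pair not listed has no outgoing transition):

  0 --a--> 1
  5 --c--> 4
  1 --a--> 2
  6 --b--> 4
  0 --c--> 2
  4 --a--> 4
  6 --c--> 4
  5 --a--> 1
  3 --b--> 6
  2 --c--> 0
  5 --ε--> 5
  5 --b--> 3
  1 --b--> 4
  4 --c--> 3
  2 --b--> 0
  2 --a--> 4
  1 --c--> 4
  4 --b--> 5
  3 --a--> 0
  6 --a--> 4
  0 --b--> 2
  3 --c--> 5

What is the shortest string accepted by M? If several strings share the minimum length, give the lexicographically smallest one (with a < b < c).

A breadth-first search from 0 reaches an accepting state first via the path 0 → 1 → 4 → 5 on input abb.
No string of length < 3 is accepted (BFS exhausts all shorter strings without reaching an accepting state), and abb is the lexicographically least accepting string of length 3.

abb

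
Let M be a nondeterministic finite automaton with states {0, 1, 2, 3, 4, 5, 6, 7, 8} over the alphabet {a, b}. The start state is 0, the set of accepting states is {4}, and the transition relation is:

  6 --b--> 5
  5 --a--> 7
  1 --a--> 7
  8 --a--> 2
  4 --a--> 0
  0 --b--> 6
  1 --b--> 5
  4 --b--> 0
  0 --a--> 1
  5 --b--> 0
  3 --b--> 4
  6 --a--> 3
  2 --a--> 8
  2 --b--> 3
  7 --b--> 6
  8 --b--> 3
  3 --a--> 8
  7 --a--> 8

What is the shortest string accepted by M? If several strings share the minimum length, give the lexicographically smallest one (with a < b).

bab

A breadth-first search from 0 reaches an accepting state first via the path 0 → 6 → 3 → 4 on input bab.
No string of length < 3 is accepted (BFS exhausts all shorter strings without reaching an accepting state), and bab is the lexicographically least accepting string of length 3.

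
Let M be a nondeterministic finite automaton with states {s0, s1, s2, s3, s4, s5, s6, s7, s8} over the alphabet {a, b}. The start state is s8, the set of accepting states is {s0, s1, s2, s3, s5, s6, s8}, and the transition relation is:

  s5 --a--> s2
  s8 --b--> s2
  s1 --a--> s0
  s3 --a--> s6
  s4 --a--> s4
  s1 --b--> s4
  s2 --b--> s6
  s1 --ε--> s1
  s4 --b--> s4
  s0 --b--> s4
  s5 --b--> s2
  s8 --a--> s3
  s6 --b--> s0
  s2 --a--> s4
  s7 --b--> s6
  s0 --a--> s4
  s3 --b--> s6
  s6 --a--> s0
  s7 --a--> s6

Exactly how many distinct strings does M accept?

The useful subgraph on states {s0, s2, s3, s6, s8} is acyclic, so L(M) is finite; the longest accepting path visits 4 useful states, giving maximum string length 3.
Counting accepting paths from s8 by length: 1 of length 0, 2 of length 1, 3 of length 2, 6 of length 3. Total 12.

12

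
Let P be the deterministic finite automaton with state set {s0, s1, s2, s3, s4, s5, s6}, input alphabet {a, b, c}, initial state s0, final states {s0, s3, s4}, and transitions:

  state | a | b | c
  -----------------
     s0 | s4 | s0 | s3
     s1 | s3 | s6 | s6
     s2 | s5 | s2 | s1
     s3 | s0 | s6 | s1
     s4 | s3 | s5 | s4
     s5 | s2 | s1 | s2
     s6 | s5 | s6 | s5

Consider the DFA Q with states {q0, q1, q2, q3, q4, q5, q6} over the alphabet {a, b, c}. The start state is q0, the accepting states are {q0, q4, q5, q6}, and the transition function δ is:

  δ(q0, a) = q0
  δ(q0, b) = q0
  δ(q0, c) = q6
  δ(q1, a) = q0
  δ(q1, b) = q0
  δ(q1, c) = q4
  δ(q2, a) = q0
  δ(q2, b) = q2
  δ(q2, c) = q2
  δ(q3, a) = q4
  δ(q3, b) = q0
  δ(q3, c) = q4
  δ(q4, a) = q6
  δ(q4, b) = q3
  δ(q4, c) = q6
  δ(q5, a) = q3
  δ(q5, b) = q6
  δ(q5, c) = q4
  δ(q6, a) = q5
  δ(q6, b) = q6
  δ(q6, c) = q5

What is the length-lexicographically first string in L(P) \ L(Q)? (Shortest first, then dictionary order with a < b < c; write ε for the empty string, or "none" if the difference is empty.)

The string caa is accepted by P but not by Q.
No shorter string lies in the difference, and caa is the lexicographically first length-3 string in L(P) \ L(Q).

caa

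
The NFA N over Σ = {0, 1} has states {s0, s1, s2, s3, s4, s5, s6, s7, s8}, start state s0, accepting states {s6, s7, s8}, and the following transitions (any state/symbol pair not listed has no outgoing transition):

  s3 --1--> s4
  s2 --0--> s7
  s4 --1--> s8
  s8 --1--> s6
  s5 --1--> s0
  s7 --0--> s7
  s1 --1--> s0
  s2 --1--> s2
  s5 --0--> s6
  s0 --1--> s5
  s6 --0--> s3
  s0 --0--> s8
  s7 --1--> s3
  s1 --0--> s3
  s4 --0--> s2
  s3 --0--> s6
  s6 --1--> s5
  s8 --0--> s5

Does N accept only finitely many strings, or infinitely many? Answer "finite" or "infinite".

infinite

State s0 is reachable from the start and can reach an accepting state, and it lies on the cycle s0 → s8 → s5 → s0.
Traversing that cycle any number of times yields accepted strings of unbounded length, so the language is infinite.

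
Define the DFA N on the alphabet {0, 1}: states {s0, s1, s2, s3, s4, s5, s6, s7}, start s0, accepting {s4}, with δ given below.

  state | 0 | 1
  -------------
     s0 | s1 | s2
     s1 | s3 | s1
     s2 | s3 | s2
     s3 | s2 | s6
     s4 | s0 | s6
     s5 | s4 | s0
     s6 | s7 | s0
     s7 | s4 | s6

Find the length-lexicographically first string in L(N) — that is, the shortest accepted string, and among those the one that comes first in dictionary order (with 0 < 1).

00100

A breadth-first search from s0 reaches an accepting state first via the path s0 → s1 → s3 → s6 → s7 → s4 on input 00100.
No string of length < 5 is accepted (BFS exhausts all shorter strings without reaching an accepting state), and 00100 is the lexicographically least accepting string of length 5.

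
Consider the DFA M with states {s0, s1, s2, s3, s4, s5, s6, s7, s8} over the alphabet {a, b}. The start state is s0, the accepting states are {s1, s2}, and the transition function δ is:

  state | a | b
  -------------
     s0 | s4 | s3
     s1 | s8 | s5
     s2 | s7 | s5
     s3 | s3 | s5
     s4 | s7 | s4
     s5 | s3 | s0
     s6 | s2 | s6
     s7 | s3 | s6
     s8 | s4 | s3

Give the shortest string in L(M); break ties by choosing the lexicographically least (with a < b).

A breadth-first search from s0 reaches an accepting state first via the path s0 → s4 → s7 → s6 → s2 on input aaba.
No string of length < 4 is accepted (BFS exhausts all shorter strings without reaching an accepting state), and aaba is the lexicographically least accepting string of length 4.

aaba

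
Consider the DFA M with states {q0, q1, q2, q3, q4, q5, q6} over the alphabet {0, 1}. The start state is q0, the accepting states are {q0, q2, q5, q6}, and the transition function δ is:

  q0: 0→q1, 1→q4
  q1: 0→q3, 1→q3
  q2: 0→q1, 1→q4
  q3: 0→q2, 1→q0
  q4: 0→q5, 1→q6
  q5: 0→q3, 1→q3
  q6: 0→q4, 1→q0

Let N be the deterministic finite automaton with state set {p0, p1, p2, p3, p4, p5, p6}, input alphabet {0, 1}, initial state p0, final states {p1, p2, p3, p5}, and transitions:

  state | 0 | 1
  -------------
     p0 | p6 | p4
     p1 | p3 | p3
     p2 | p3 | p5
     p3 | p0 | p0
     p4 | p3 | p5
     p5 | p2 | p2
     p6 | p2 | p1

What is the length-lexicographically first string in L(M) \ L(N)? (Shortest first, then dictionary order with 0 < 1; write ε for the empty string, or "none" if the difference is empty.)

ε

The empty string ε is accepted by M but not by N.
Since ε is the unique shortest string, it is the required witness.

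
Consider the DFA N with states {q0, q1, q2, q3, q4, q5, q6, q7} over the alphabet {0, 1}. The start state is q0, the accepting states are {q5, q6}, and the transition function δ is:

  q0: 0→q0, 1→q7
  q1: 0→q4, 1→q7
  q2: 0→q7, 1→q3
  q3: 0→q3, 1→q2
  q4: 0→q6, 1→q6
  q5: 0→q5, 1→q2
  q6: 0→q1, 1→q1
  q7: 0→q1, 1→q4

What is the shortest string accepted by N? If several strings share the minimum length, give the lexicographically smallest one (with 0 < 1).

A breadth-first search from q0 reaches an accepting state first via the path q0 → q7 → q4 → q6 on input 110.
No string of length < 3 is accepted (BFS exhausts all shorter strings without reaching an accepting state), and 110 is the lexicographically least accepting string of length 3.

110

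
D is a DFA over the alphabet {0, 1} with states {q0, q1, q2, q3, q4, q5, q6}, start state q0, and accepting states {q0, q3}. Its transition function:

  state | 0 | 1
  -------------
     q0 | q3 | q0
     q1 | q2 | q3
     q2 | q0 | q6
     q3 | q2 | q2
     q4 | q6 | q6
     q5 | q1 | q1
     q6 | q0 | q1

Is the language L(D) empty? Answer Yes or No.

The empty string ε is accepted: the run q0 ends in the accepting state q0.
Since at least one string is accepted, L(D) is not empty.

No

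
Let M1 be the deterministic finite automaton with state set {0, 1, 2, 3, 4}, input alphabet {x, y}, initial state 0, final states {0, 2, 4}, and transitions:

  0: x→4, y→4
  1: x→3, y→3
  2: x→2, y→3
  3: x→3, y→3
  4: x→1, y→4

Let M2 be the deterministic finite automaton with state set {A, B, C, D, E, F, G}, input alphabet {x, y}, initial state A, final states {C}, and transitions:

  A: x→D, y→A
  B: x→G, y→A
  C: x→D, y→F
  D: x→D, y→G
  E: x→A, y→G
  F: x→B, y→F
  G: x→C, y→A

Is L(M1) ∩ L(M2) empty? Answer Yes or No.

Exploring the product automaton M1 × M2 from the start pair (0, A), following both machines on each input symbol, reaches 12 state pairs: (0, A), (4, D), (4, A), (1, D), (4, G), (3, D), (3, G), (1, C), (3, C), (3, A), (3, F), (3, B).
M1 accepts in {0, 2, 4} and M2 accepts in {C}; no reachable pair has both components accepting, so no string drives both machines to acceptance simultaneously and L(M1) ∩ L(M2) = ∅.
So no string is accepted by both, and the intersection is empty.

Yes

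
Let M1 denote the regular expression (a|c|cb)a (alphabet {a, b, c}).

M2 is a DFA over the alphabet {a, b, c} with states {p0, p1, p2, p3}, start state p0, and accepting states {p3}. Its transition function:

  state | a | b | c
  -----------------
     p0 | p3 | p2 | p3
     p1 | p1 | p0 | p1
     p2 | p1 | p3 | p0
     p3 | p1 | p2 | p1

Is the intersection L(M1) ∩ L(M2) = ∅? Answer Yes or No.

Converting the expression M1 to a DFA (subset construction, then merging equivalent states) gives the minimal DFA with states {r0, r1, r2, r3, r4}, start state r0, accepting states {r4} and transitions r0: a→r1, b→r2, c→r3; r1: a→r4, b→r2, c→r2; r2: a→r2, b→r2, c→r2; r3: a→r4, b→r1, c→r2; r4: a→r2, b→r2, c→r2.
Exploring the product automaton M1 × M2 from the start pair (r0, p0), following both machines on each input symbol, reaches 9 state pairs: (r0, p0), (r1, p3), (r2, p2), (r3, p3), (r4, p1), (r2, p1), (r2, p3), (r2, p0), (r1, p2).
M1 accepts in {r4} and M2 accepts in {p3}; no reachable pair has both components accepting, so no string drives both machines to acceptance simultaneously and L(M1) ∩ L(M2) = ∅.
So no string is accepted by both, and the intersection is empty.

Yes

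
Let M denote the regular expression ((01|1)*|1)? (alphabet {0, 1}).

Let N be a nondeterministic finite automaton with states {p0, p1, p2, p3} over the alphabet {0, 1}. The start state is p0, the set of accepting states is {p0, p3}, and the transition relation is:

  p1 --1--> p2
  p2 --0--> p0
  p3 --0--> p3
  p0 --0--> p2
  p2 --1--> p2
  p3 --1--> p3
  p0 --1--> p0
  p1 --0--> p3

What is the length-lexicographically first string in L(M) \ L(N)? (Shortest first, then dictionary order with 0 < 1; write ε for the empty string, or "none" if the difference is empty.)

01

The string 01 is accepted by M but not by N.
No shorter string lies in the difference, and 01 is the lexicographically first length-2 string in L(M) \ L(N).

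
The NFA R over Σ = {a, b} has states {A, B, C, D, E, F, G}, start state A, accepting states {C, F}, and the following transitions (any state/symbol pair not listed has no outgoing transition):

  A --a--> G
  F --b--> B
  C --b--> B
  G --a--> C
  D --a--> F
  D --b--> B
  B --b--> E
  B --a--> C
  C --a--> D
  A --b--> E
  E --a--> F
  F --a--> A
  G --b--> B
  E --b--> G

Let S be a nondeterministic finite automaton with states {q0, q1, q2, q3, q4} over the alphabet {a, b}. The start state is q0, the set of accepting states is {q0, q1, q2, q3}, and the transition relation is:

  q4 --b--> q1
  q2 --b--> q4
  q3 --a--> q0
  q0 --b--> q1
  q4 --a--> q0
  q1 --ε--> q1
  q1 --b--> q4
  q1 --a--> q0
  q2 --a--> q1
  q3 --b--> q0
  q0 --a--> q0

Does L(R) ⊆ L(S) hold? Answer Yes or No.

Yes

Exploring the product automaton R × S from the start pair (A, q0), following both machines on each input symbol, reaches 11 state pairs: (A, q0), (G, q0), (E, q1), (C, q0), (B, q1), (F, q0), (G, q4), (D, q0), (E, q4), (G, q1), (B, q4).
R accepts in {C, F} and S accepts in {q0, q1, q2, q3}. The reachable pairs whose R-component is accepting are (C, q0), (F, q0); in each of them the S-component is accepting too, so the product for L(R) \ L(S) (R-component accepting, S-component rejecting) has no reachable accepting pair and the difference is empty.
Hence every string in L(R) is also in L(S).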